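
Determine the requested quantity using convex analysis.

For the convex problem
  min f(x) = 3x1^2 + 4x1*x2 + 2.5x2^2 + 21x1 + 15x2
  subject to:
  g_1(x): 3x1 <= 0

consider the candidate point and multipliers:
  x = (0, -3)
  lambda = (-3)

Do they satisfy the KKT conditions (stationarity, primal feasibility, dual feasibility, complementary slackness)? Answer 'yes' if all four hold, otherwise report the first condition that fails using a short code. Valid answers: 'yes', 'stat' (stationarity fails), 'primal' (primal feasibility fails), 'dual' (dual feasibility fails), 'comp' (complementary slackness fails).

Gradient of f: grad f(x) = Q x + c = (9, 0)
Constraint values g_i(x) = a_i^T x - b_i:
  g_1((0, -3)) = 0
Stationarity residual: grad f(x) + sum_i lambda_i a_i = (0, 0)
  -> stationarity OK
Primal feasibility (all g_i <= 0): OK
Dual feasibility (all lambda_i >= 0): FAILS
Complementary slackness (lambda_i * g_i(x) = 0 for all i): OK

Verdict: the first failing condition is dual_feasibility -> dual.

dual


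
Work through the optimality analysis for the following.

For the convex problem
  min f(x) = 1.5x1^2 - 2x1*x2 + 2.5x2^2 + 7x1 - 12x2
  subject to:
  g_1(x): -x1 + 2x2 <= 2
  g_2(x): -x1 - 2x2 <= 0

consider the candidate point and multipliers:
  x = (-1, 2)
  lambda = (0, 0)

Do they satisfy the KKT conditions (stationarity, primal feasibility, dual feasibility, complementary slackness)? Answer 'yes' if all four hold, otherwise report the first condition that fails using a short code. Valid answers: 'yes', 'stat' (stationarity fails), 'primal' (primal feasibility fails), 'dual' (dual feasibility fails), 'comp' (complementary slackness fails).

Gradient of f: grad f(x) = Q x + c = (0, 0)
Constraint values g_i(x) = a_i^T x - b_i:
  g_1((-1, 2)) = 3
  g_2((-1, 2)) = -3
Stationarity residual: grad f(x) + sum_i lambda_i a_i = (0, 0)
  -> stationarity OK
Primal feasibility (all g_i <= 0): FAILS
Dual feasibility (all lambda_i >= 0): OK
Complementary slackness (lambda_i * g_i(x) = 0 for all i): OK

Verdict: the first failing condition is primal_feasibility -> primal.

primal


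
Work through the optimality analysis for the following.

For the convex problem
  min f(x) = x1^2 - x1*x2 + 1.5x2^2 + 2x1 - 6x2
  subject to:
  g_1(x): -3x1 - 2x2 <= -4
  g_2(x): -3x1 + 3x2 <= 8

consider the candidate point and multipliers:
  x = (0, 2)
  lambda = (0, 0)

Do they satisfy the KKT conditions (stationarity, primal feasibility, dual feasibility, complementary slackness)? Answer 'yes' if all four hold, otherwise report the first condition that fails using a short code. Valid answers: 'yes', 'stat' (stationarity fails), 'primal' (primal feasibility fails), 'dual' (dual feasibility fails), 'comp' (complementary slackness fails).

Gradient of f: grad f(x) = Q x + c = (0, 0)
Constraint values g_i(x) = a_i^T x - b_i:
  g_1((0, 2)) = 0
  g_2((0, 2)) = -2
Stationarity residual: grad f(x) + sum_i lambda_i a_i = (0, 0)
  -> stationarity OK
Primal feasibility (all g_i <= 0): OK
Dual feasibility (all lambda_i >= 0): OK
Complementary slackness (lambda_i * g_i(x) = 0 for all i): OK

Verdict: yes, KKT holds.

yes


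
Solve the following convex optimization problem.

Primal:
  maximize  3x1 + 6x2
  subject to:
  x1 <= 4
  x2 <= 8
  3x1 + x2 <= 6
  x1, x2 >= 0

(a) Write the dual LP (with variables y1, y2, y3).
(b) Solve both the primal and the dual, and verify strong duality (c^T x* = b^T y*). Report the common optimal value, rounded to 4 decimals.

The standard primal-dual pair for 'max c^T x s.t. A x <= b, x >= 0' is:
  Dual:  min b^T y  s.t.  A^T y >= c,  y >= 0.

So the dual LP is:
  minimize  4y1 + 8y2 + 6y3
  subject to:
    y1 + 3y3 >= 3
    y2 + y3 >= 6
    y1, y2, y3 >= 0

Solving the primal: x* = (0, 6).
  primal value c^T x* = 36.
Solving the dual: y* = (0, 0, 6).
  dual value b^T y* = 36.
Strong duality: c^T x* = b^T y*. Confirmed.

36


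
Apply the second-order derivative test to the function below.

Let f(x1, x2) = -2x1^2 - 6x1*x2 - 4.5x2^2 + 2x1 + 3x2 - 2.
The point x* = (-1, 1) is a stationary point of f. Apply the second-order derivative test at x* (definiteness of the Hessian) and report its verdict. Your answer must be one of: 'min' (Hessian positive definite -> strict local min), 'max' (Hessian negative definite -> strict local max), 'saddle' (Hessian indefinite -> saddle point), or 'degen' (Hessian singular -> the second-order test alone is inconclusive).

Compute the Hessian H = grad^2 f:
  H = [[-4, -6], [-6, -9]]
Verify stationarity: grad f(x*) = H x* + g = (0, 0).
Eigenvalues of H: -13, 0.
H has a zero eigenvalue (singular; negative semidefinite but not definite), so H is neither positive definite, negative definite, nor indefinite. The second-order test alone is inconclusive -> degen.
(Indeed, f is constant along the null direction of H through x*, so x* is not a strict local extremum.)

degen


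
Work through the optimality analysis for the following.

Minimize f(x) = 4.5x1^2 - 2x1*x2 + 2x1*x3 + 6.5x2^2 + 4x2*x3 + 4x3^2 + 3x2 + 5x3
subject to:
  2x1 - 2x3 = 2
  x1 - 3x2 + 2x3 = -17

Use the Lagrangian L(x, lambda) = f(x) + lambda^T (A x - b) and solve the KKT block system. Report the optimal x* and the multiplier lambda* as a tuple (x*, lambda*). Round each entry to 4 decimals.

Form the Lagrangian:
  L(x, lambda) = (1/2) x^T Q x + c^T x + lambda^T (A x - b)
Stationarity (grad_x L = 0): Q x + c + A^T lambda = 0.
Primal feasibility: A x = b.

This gives the KKT block system:
  [ Q   A^T ] [ x     ]   [-c ]
  [ A    0  ] [ lambda ] = [ b ]

Solving the linear system:
  x*      = (-1.8158, 3.1842, -2.8158)
  lambda* = (8.0439, 12.2544)
  f(x*)   = 93.8553

x* = (-1.8158, 3.1842, -2.8158), lambda* = (8.0439, 12.2544)


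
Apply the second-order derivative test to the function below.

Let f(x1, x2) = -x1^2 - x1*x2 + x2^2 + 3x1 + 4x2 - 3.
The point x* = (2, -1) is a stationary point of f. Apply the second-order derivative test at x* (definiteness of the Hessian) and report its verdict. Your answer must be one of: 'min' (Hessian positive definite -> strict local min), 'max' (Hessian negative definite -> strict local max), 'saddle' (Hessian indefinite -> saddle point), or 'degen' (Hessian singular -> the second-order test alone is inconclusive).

Compute the Hessian H = grad^2 f:
  H = [[-2, -1], [-1, 2]]
Verify stationarity: grad f(x*) = H x* + g = (0, 0).
Eigenvalues of H: -2.2361, 2.2361.
Eigenvalues have mixed signs, so H is indefinite -> x* is a saddle point.

saddle


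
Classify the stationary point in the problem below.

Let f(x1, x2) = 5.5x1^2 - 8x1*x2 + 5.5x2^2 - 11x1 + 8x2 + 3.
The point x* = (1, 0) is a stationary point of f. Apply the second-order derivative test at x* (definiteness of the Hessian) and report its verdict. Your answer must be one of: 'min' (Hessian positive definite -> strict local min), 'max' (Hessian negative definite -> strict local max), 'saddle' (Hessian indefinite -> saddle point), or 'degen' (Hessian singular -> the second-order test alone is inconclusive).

Compute the Hessian H = grad^2 f:
  H = [[11, -8], [-8, 11]]
Verify stationarity: grad f(x*) = H x* + g = (0, 0).
Eigenvalues of H: 3, 19.
Both eigenvalues > 0, so H is positive definite -> x* is a strict local min.

min


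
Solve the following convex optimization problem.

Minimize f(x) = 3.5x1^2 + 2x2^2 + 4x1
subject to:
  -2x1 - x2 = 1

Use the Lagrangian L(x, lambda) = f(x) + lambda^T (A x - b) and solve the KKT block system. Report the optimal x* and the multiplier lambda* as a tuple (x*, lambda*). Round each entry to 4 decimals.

Form the Lagrangian:
  L(x, lambda) = (1/2) x^T Q x + c^T x + lambda^T (A x - b)
Stationarity (grad_x L = 0): Q x + c + A^T lambda = 0.
Primal feasibility: A x = b.

This gives the KKT block system:
  [ Q   A^T ] [ x     ]   [-c ]
  [ A    0  ] [ lambda ] = [ b ]

Solving the linear system:
  x*      = (-0.5217, 0.0435)
  lambda* = (0.1739)
  f(x*)   = -1.1304

x* = (-0.5217, 0.0435), lambda* = (0.1739)


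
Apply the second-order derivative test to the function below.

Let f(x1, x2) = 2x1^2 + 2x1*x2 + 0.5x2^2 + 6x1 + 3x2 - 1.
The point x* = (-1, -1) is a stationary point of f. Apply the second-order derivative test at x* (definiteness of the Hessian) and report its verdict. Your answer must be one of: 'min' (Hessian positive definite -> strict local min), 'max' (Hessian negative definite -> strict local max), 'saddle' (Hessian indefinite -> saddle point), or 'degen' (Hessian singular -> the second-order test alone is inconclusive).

Compute the Hessian H = grad^2 f:
  H = [[4, 2], [2, 1]]
Verify stationarity: grad f(x*) = H x* + g = (0, 0).
Eigenvalues of H: 0, 5.
H has a zero eigenvalue (singular; positive semidefinite but not definite), so H is neither positive definite, negative definite, nor indefinite. The second-order test alone is inconclusive -> degen.
(Indeed, f is constant along the null direction of H through x*, so x* is not a strict local extremum.)

degen


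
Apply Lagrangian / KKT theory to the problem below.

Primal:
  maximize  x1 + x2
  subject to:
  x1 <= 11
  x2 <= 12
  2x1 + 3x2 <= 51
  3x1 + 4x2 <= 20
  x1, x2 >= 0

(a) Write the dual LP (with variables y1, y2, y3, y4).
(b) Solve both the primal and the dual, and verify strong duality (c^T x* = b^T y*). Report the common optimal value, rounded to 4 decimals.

The standard primal-dual pair for 'max c^T x s.t. A x <= b, x >= 0' is:
  Dual:  min b^T y  s.t.  A^T y >= c,  y >= 0.

So the dual LP is:
  minimize  11y1 + 12y2 + 51y3 + 20y4
  subject to:
    y1 + 2y3 + 3y4 >= 1
    y2 + 3y3 + 4y4 >= 1
    y1, y2, y3, y4 >= 0

Solving the primal: x* = (6.6667, 0).
  primal value c^T x* = 6.6667.
Solving the dual: y* = (0, 0, 0, 0.3333).
  dual value b^T y* = 6.6667.
Strong duality: c^T x* = b^T y*. Confirmed.

6.6667


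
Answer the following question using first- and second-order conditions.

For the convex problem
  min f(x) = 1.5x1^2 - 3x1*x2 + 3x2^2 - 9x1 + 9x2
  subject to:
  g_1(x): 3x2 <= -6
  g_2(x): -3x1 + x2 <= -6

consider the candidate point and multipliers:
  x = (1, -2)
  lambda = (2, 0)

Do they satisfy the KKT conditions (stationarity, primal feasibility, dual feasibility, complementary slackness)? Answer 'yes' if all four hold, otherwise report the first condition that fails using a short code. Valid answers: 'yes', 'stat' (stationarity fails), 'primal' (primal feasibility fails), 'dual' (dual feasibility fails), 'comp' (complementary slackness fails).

Gradient of f: grad f(x) = Q x + c = (0, -6)
Constraint values g_i(x) = a_i^T x - b_i:
  g_1((1, -2)) = 0
  g_2((1, -2)) = 1
Stationarity residual: grad f(x) + sum_i lambda_i a_i = (0, 0)
  -> stationarity OK
Primal feasibility (all g_i <= 0): FAILS
Dual feasibility (all lambda_i >= 0): OK
Complementary slackness (lambda_i * g_i(x) = 0 for all i): OK

Verdict: the first failing condition is primal_feasibility -> primal.

primal


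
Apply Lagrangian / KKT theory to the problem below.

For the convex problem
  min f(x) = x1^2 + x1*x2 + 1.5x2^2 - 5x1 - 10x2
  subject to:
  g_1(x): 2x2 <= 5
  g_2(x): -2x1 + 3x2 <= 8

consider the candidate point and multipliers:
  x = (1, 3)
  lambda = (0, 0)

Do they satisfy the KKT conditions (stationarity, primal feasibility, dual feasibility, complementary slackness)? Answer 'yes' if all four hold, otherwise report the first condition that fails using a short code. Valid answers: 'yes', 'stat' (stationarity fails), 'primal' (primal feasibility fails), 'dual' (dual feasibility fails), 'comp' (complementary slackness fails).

Gradient of f: grad f(x) = Q x + c = (0, 0)
Constraint values g_i(x) = a_i^T x - b_i:
  g_1((1, 3)) = 1
  g_2((1, 3)) = -1
Stationarity residual: grad f(x) + sum_i lambda_i a_i = (0, 0)
  -> stationarity OK
Primal feasibility (all g_i <= 0): FAILS
Dual feasibility (all lambda_i >= 0): OK
Complementary slackness (lambda_i * g_i(x) = 0 for all i): OK

Verdict: the first failing condition is primal_feasibility -> primal.

primal


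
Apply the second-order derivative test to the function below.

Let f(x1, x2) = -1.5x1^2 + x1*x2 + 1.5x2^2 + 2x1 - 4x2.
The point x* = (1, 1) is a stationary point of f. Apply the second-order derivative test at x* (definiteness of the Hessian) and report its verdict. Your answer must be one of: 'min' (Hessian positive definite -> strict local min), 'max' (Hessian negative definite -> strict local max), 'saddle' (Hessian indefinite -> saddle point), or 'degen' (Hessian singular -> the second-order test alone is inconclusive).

Compute the Hessian H = grad^2 f:
  H = [[-3, 1], [1, 3]]
Verify stationarity: grad f(x*) = H x* + g = (0, 0).
Eigenvalues of H: -3.1623, 3.1623.
Eigenvalues have mixed signs, so H is indefinite -> x* is a saddle point.

saddle


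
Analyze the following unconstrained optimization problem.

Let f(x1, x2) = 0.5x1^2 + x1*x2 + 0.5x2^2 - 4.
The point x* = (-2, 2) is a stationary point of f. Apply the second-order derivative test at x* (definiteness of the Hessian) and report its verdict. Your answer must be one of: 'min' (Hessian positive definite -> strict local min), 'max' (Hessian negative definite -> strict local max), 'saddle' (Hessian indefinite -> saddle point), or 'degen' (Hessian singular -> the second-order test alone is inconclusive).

Compute the Hessian H = grad^2 f:
  H = [[1, 1], [1, 1]]
Verify stationarity: grad f(x*) = H x* + g = (0, 0).
Eigenvalues of H: 0, 2.
H has a zero eigenvalue (singular; positive semidefinite but not definite), so H is neither positive definite, negative definite, nor indefinite. The second-order test alone is inconclusive -> degen.
(Indeed, f is constant along the null direction of H through x*, so x* is not a strict local extremum.)

degen


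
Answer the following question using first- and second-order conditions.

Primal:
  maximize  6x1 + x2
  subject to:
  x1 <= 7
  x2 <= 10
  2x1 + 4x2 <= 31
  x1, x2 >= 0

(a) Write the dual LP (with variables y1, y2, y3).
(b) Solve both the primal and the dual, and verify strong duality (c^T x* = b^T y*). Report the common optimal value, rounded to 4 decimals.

The standard primal-dual pair for 'max c^T x s.t. A x <= b, x >= 0' is:
  Dual:  min b^T y  s.t.  A^T y >= c,  y >= 0.

So the dual LP is:
  minimize  7y1 + 10y2 + 31y3
  subject to:
    y1 + 2y3 >= 6
    y2 + 4y3 >= 1
    y1, y2, y3 >= 0

Solving the primal: x* = (7, 4.25).
  primal value c^T x* = 46.25.
Solving the dual: y* = (5.5, 0, 0.25).
  dual value b^T y* = 46.25.
Strong duality: c^T x* = b^T y*. Confirmed.

46.25


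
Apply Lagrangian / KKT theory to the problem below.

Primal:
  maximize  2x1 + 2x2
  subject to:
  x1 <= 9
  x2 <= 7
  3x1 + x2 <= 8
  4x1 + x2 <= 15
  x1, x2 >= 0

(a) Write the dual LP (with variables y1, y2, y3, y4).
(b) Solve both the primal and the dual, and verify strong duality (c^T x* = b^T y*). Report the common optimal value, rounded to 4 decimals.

The standard primal-dual pair for 'max c^T x s.t. A x <= b, x >= 0' is:
  Dual:  min b^T y  s.t.  A^T y >= c,  y >= 0.

So the dual LP is:
  minimize  9y1 + 7y2 + 8y3 + 15y4
  subject to:
    y1 + 3y3 + 4y4 >= 2
    y2 + y3 + y4 >= 2
    y1, y2, y3, y4 >= 0

Solving the primal: x* = (0.3333, 7).
  primal value c^T x* = 14.6667.
Solving the dual: y* = (0, 1.3333, 0.6667, 0).
  dual value b^T y* = 14.6667.
Strong duality: c^T x* = b^T y*. Confirmed.

14.6667


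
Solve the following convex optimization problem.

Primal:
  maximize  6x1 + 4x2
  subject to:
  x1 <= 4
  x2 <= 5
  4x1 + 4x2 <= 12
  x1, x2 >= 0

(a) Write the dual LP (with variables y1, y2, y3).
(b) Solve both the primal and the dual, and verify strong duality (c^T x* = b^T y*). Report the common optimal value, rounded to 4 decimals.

The standard primal-dual pair for 'max c^T x s.t. A x <= b, x >= 0' is:
  Dual:  min b^T y  s.t.  A^T y >= c,  y >= 0.

So the dual LP is:
  minimize  4y1 + 5y2 + 12y3
  subject to:
    y1 + 4y3 >= 6
    y2 + 4y3 >= 4
    y1, y2, y3 >= 0

Solving the primal: x* = (3, 0).
  primal value c^T x* = 18.
Solving the dual: y* = (0, 0, 1.5).
  dual value b^T y* = 18.
Strong duality: c^T x* = b^T y*. Confirmed.

18


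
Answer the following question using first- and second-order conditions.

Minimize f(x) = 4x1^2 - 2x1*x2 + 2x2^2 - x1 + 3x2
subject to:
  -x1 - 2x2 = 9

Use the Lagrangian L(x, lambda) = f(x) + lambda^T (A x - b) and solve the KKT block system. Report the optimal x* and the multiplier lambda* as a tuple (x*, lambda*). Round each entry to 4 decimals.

Form the Lagrangian:
  L(x, lambda) = (1/2) x^T Q x + c^T x + lambda^T (A x - b)
Stationarity (grad_x L = 0): Q x + c + A^T lambda = 0.
Primal feasibility: A x = b.

This gives the KKT block system:
  [ Q   A^T ] [ x     ]   [-c ]
  [ A    0  ] [ lambda ] = [ b ]

Solving the linear system:
  x*      = (-1.4091, -3.7955)
  lambda* = (-4.6818)
  f(x*)   = 16.0795

x* = (-1.4091, -3.7955), lambda* = (-4.6818)


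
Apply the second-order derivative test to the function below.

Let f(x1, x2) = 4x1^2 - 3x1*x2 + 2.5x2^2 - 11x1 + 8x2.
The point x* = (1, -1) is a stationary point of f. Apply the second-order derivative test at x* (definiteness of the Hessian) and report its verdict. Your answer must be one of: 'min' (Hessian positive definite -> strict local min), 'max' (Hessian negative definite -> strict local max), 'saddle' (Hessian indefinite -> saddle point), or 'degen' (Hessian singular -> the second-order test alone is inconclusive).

Compute the Hessian H = grad^2 f:
  H = [[8, -3], [-3, 5]]
Verify stationarity: grad f(x*) = H x* + g = (0, 0).
Eigenvalues of H: 3.1459, 9.8541.
Both eigenvalues > 0, so H is positive definite -> x* is a strict local min.

min


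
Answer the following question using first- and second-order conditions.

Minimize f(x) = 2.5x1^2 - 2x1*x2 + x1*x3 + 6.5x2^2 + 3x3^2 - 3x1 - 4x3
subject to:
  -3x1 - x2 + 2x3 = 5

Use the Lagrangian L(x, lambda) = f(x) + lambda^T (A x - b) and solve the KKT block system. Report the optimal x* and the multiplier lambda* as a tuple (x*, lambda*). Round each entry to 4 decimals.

Form the Lagrangian:
  L(x, lambda) = (1/2) x^T Q x + c^T x + lambda^T (A x - b)
Stationarity (grad_x L = 0): Q x + c + A^T lambda = 0.
Primal feasibility: A x = b.

This gives the KKT block system:
  [ Q   A^T ] [ x     ]   [-c ]
  [ A    0  ] [ lambda ] = [ b ]

Solving the linear system:
  x*      = (-0.7118, -0.232, 1.3163)
  lambda* = (-1.5929)
  f(x*)   = 2.4174

x* = (-0.7118, -0.232, 1.3163), lambda* = (-1.5929)


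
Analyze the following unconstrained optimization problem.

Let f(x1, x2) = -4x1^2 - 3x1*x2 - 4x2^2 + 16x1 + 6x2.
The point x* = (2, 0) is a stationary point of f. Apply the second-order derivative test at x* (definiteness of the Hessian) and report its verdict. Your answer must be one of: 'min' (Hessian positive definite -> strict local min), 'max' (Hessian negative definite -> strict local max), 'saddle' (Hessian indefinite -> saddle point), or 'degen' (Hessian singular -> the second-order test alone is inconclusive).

Compute the Hessian H = grad^2 f:
  H = [[-8, -3], [-3, -8]]
Verify stationarity: grad f(x*) = H x* + g = (0, 0).
Eigenvalues of H: -11, -5.
Both eigenvalues < 0, so H is negative definite -> x* is a strict local max.

max


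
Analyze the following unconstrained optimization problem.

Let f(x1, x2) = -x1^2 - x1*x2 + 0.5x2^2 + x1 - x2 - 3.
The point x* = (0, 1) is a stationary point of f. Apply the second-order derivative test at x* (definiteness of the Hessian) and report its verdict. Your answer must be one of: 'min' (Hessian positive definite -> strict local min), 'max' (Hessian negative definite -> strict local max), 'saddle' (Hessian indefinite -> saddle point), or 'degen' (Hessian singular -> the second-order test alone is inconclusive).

Compute the Hessian H = grad^2 f:
  H = [[-2, -1], [-1, 1]]
Verify stationarity: grad f(x*) = H x* + g = (0, 0).
Eigenvalues of H: -2.3028, 1.3028.
Eigenvalues have mixed signs, so H is indefinite -> x* is a saddle point.

saddle


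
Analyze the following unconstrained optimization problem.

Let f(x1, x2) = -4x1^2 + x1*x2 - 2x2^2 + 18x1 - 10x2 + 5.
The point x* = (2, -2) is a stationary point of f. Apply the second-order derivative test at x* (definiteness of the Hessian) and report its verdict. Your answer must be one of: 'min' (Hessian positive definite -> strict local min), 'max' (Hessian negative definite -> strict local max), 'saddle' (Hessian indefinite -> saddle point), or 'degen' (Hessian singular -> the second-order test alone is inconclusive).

Compute the Hessian H = grad^2 f:
  H = [[-8, 1], [1, -4]]
Verify stationarity: grad f(x*) = H x* + g = (0, 0).
Eigenvalues of H: -8.2361, -3.7639.
Both eigenvalues < 0, so H is negative definite -> x* is a strict local max.

max


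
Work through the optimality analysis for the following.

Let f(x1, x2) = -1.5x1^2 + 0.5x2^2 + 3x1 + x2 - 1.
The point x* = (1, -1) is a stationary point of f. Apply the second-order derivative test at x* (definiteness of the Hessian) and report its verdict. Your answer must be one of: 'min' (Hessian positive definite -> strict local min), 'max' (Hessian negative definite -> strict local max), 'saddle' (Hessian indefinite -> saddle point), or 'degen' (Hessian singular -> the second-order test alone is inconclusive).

Compute the Hessian H = grad^2 f:
  H = [[-3, 0], [0, 1]]
Verify stationarity: grad f(x*) = H x* + g = (0, 0).
Eigenvalues of H: -3, 1.
Eigenvalues have mixed signs, so H is indefinite -> x* is a saddle point.

saddle


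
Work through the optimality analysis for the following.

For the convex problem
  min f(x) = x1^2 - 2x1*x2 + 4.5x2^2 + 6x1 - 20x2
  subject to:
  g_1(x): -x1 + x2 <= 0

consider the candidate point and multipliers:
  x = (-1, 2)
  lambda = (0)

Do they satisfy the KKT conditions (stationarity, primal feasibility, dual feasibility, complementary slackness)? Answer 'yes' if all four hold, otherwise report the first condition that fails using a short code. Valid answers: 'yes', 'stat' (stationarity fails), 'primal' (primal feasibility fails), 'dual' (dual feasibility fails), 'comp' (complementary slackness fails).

Gradient of f: grad f(x) = Q x + c = (0, 0)
Constraint values g_i(x) = a_i^T x - b_i:
  g_1((-1, 2)) = 3
Stationarity residual: grad f(x) + sum_i lambda_i a_i = (0, 0)
  -> stationarity OK
Primal feasibility (all g_i <= 0): FAILS
Dual feasibility (all lambda_i >= 0): OK
Complementary slackness (lambda_i * g_i(x) = 0 for all i): OK

Verdict: the first failing condition is primal_feasibility -> primal.

primal


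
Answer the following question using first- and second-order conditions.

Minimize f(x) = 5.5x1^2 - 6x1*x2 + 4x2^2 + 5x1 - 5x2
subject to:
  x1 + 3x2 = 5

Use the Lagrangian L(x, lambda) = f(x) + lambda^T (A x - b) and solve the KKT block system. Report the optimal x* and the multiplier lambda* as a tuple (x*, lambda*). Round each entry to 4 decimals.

Form the Lagrangian:
  L(x, lambda) = (1/2) x^T Q x + c^T x + lambda^T (A x - b)
Stationarity (grad_x L = 0): Q x + c + A^T lambda = 0.
Primal feasibility: A x = b.

This gives the KKT block system:
  [ Q   A^T ] [ x     ]   [-c ]
  [ A    0  ] [ lambda ] = [ b ]

Solving the linear system:
  x*      = (0.4895, 1.5035)
  lambda* = (-1.3636)
  f(x*)   = 0.8741

x* = (0.4895, 1.5035), lambda* = (-1.3636)


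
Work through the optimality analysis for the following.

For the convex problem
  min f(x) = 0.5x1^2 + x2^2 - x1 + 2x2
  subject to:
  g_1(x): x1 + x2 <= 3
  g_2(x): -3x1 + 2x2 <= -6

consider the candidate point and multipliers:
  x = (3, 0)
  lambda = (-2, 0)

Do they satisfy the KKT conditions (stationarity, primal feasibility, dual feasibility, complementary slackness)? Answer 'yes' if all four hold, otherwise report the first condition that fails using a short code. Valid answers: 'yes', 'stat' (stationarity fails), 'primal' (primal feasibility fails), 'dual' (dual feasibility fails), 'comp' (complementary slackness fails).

Gradient of f: grad f(x) = Q x + c = (2, 2)
Constraint values g_i(x) = a_i^T x - b_i:
  g_1((3, 0)) = 0
  g_2((3, 0)) = -3
Stationarity residual: grad f(x) + sum_i lambda_i a_i = (0, 0)
  -> stationarity OK
Primal feasibility (all g_i <= 0): OK
Dual feasibility (all lambda_i >= 0): FAILS
Complementary slackness (lambda_i * g_i(x) = 0 for all i): OK

Verdict: the first failing condition is dual_feasibility -> dual.

dual


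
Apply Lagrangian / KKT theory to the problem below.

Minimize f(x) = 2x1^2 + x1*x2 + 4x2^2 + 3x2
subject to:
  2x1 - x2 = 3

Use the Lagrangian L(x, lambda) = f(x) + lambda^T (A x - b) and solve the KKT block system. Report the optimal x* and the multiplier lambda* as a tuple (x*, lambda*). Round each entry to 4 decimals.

Form the Lagrangian:
  L(x, lambda) = (1/2) x^T Q x + c^T x + lambda^T (A x - b)
Stationarity (grad_x L = 0): Q x + c + A^T lambda = 0.
Primal feasibility: A x = b.

This gives the KKT block system:
  [ Q   A^T ] [ x     ]   [-c ]
  [ A    0  ] [ lambda ] = [ b ]

Solving the linear system:
  x*      = (1.125, -0.75)
  lambda* = (-1.875)
  f(x*)   = 1.6875

x* = (1.125, -0.75), lambda* = (-1.875)


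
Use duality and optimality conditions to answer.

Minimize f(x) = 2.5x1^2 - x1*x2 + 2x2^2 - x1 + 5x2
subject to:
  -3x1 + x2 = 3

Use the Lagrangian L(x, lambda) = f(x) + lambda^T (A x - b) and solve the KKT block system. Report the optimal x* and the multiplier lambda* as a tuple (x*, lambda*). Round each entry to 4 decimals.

Form the Lagrangian:
  L(x, lambda) = (1/2) x^T Q x + c^T x + lambda^T (A x - b)
Stationarity (grad_x L = 0): Q x + c + A^T lambda = 0.
Primal feasibility: A x = b.

This gives the KKT block system:
  [ Q   A^T ] [ x     ]   [-c ]
  [ A    0  ] [ lambda ] = [ b ]

Solving the linear system:
  x*      = (-1.3429, -1.0286)
  lambda* = (-2.2286)
  f(x*)   = 1.4429

x* = (-1.3429, -1.0286), lambda* = (-2.2286)


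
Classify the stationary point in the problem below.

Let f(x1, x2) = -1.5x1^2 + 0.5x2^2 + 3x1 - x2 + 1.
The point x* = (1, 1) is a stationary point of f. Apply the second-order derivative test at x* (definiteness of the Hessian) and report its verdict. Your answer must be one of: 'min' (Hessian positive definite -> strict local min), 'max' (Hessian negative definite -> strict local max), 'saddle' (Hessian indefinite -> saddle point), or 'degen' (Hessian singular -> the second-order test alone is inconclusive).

Compute the Hessian H = grad^2 f:
  H = [[-3, 0], [0, 1]]
Verify stationarity: grad f(x*) = H x* + g = (0, 0).
Eigenvalues of H: -3, 1.
Eigenvalues have mixed signs, so H is indefinite -> x* is a saddle point.

saddle


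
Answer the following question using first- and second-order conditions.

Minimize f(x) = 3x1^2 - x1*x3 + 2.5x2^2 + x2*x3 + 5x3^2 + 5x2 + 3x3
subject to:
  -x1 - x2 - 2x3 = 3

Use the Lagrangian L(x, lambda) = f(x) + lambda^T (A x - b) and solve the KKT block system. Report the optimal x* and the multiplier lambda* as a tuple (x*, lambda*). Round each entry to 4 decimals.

Form the Lagrangian:
  L(x, lambda) = (1/2) x^T Q x + c^T x + lambda^T (A x - b)
Stationarity (grad_x L = 0): Q x + c + A^T lambda = 0.
Primal feasibility: A x = b.

This gives the KKT block system:
  [ Q   A^T ] [ x     ]   [-c ]
  [ A    0  ] [ lambda ] = [ b ]

Solving the linear system:
  x*      = (-0.4505, -1.2883, -0.6306)
  lambda* = (-2.0721)
  f(x*)   = -1.0586

x* = (-0.4505, -1.2883, -0.6306), lambda* = (-2.0721)


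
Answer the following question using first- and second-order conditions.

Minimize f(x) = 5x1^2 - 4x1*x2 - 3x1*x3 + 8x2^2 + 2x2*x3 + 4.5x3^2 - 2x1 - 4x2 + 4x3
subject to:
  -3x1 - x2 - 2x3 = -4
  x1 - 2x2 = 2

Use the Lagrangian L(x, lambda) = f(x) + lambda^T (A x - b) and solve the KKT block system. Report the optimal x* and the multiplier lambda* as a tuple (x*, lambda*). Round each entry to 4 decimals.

Form the Lagrangian:
  L(x, lambda) = (1/2) x^T Q x + c^T x + lambda^T (A x - b)
Stationarity (grad_x L = 0): Q x + c + A^T lambda = 0.
Primal feasibility: A x = b.

This gives the KKT block system:
  [ Q   A^T ] [ x     ]   [-c ]
  [ A    0  ] [ lambda ] = [ b ]

Solving the linear system:
  x*      = (1.2539, -0.3731, 0.3058)
  lambda* = (1.122, -7.7475)
  f(x*)   = 10.0954

x* = (1.2539, -0.3731, 0.3058), lambda* = (1.122, -7.7475)


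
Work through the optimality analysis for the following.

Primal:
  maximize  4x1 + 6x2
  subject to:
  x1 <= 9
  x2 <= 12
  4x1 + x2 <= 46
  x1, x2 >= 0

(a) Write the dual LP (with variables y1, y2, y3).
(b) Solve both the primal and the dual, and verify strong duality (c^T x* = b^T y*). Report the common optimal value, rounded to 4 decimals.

The standard primal-dual pair for 'max c^T x s.t. A x <= b, x >= 0' is:
  Dual:  min b^T y  s.t.  A^T y >= c,  y >= 0.

So the dual LP is:
  minimize  9y1 + 12y2 + 46y3
  subject to:
    y1 + 4y3 >= 4
    y2 + y3 >= 6
    y1, y2, y3 >= 0

Solving the primal: x* = (8.5, 12).
  primal value c^T x* = 106.
Solving the dual: y* = (0, 5, 1).
  dual value b^T y* = 106.
Strong duality: c^T x* = b^T y*. Confirmed.

106


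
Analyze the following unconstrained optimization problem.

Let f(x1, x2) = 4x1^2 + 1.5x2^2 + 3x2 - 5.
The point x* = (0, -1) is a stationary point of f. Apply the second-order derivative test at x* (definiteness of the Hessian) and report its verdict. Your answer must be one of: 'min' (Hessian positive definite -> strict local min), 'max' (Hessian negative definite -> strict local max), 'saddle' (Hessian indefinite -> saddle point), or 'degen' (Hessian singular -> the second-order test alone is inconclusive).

Compute the Hessian H = grad^2 f:
  H = [[8, 0], [0, 3]]
Verify stationarity: grad f(x*) = H x* + g = (0, 0).
Eigenvalues of H: 3, 8.
Both eigenvalues > 0, so H is positive definite -> x* is a strict local min.

min


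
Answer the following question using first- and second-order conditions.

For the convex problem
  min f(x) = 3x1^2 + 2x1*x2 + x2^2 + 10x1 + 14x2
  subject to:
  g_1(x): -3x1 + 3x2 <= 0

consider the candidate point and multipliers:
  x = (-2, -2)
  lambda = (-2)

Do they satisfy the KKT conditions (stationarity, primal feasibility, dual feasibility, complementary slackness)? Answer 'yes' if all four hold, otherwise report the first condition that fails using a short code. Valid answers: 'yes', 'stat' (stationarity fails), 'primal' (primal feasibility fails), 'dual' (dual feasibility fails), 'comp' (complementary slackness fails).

Gradient of f: grad f(x) = Q x + c = (-6, 6)
Constraint values g_i(x) = a_i^T x - b_i:
  g_1((-2, -2)) = 0
Stationarity residual: grad f(x) + sum_i lambda_i a_i = (0, 0)
  -> stationarity OK
Primal feasibility (all g_i <= 0): OK
Dual feasibility (all lambda_i >= 0): FAILS
Complementary slackness (lambda_i * g_i(x) = 0 for all i): OK

Verdict: the first failing condition is dual_feasibility -> dual.

dual


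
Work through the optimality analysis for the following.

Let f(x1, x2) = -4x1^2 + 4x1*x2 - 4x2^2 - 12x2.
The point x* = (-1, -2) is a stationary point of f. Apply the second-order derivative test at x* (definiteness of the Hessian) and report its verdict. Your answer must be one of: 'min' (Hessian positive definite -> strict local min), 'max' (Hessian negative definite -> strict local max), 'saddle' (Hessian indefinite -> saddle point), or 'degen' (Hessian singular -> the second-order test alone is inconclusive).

Compute the Hessian H = grad^2 f:
  H = [[-8, 4], [4, -8]]
Verify stationarity: grad f(x*) = H x* + g = (0, 0).
Eigenvalues of H: -12, -4.
Both eigenvalues < 0, so H is negative definite -> x* is a strict local max.

max


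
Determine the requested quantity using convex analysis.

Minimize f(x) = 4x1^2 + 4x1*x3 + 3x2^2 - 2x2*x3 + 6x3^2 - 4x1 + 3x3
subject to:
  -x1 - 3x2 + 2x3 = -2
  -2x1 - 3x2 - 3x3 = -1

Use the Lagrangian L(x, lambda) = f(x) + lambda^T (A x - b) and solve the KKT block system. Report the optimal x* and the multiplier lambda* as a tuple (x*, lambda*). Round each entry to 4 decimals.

Form the Lagrangian:
  L(x, lambda) = (1/2) x^T Q x + c^T x + lambda^T (A x - b)
Stationarity (grad_x L = 0): Q x + c + A^T lambda = 0.
Primal feasibility: A x = b.

This gives the KKT block system:
  [ Q   A^T ] [ x     ]   [-c ]
  [ A    0  ] [ lambda ] = [ b ]

Solving the linear system:
  x*      = (0.8174, 0.1519, -0.3635)
  lambda* = (0.0068, 0.5392)
  f(x*)   = -1.9036

x* = (0.8174, 0.1519, -0.3635), lambda* = (0.0068, 0.5392)


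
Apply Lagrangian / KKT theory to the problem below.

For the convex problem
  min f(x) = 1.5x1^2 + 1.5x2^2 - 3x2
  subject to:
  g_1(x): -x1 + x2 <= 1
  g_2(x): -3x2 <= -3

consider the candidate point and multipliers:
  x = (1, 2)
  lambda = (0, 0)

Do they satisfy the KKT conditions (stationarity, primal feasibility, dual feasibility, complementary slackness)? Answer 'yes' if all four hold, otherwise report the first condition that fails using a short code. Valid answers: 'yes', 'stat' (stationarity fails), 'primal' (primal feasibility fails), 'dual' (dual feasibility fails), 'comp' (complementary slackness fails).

Gradient of f: grad f(x) = Q x + c = (3, 3)
Constraint values g_i(x) = a_i^T x - b_i:
  g_1((1, 2)) = 0
  g_2((1, 2)) = -3
Stationarity residual: grad f(x) + sum_i lambda_i a_i = (3, 3)
  -> stationarity FAILS
Primal feasibility (all g_i <= 0): OK
Dual feasibility (all lambda_i >= 0): OK
Complementary slackness (lambda_i * g_i(x) = 0 for all i): OK

Verdict: the first failing condition is stationarity -> stat.

stat


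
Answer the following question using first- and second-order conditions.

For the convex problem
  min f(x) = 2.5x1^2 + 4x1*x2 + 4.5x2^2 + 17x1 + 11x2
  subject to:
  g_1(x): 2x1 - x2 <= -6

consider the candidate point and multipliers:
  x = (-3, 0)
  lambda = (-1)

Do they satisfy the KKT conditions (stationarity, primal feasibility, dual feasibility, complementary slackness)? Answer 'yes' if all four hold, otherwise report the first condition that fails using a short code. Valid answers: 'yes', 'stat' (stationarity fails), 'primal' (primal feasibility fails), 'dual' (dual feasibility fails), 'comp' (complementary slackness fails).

Gradient of f: grad f(x) = Q x + c = (2, -1)
Constraint values g_i(x) = a_i^T x - b_i:
  g_1((-3, 0)) = 0
Stationarity residual: grad f(x) + sum_i lambda_i a_i = (0, 0)
  -> stationarity OK
Primal feasibility (all g_i <= 0): OK
Dual feasibility (all lambda_i >= 0): FAILS
Complementary slackness (lambda_i * g_i(x) = 0 for all i): OK

Verdict: the first failing condition is dual_feasibility -> dual.

dual


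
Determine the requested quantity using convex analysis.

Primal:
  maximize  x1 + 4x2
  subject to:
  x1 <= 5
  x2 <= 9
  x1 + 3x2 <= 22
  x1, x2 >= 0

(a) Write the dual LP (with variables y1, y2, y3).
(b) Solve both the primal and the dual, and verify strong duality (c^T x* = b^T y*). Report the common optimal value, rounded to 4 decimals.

The standard primal-dual pair for 'max c^T x s.t. A x <= b, x >= 0' is:
  Dual:  min b^T y  s.t.  A^T y >= c,  y >= 0.

So the dual LP is:
  minimize  5y1 + 9y2 + 22y3
  subject to:
    y1 + y3 >= 1
    y2 + 3y3 >= 4
    y1, y2, y3 >= 0

Solving the primal: x* = (0, 7.3333).
  primal value c^T x* = 29.3333.
Solving the dual: y* = (0, 0, 1.3333).
  dual value b^T y* = 29.3333.
Strong duality: c^T x* = b^T y*. Confirmed.

29.3333


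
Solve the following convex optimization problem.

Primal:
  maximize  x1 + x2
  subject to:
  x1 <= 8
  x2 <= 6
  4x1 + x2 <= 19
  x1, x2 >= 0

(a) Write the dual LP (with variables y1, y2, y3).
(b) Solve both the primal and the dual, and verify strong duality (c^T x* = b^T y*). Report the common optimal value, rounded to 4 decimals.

The standard primal-dual pair for 'max c^T x s.t. A x <= b, x >= 0' is:
  Dual:  min b^T y  s.t.  A^T y >= c,  y >= 0.

So the dual LP is:
  minimize  8y1 + 6y2 + 19y3
  subject to:
    y1 + 4y3 >= 1
    y2 + y3 >= 1
    y1, y2, y3 >= 0

Solving the primal: x* = (3.25, 6).
  primal value c^T x* = 9.25.
Solving the dual: y* = (0, 0.75, 0.25).
  dual value b^T y* = 9.25.
Strong duality: c^T x* = b^T y*. Confirmed.

9.25


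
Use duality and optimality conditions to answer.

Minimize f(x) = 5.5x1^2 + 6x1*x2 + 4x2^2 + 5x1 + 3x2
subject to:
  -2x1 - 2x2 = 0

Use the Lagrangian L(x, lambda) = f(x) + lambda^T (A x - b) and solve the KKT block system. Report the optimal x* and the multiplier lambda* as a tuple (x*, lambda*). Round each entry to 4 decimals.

Form the Lagrangian:
  L(x, lambda) = (1/2) x^T Q x + c^T x + lambda^T (A x - b)
Stationarity (grad_x L = 0): Q x + c + A^T lambda = 0.
Primal feasibility: A x = b.

This gives the KKT block system:
  [ Q   A^T ] [ x     ]   [-c ]
  [ A    0  ] [ lambda ] = [ b ]

Solving the linear system:
  x*      = (-0.2857, 0.2857)
  lambda* = (1.7857)
  f(x*)   = -0.2857

x* = (-0.2857, 0.2857), lambda* = (1.7857)


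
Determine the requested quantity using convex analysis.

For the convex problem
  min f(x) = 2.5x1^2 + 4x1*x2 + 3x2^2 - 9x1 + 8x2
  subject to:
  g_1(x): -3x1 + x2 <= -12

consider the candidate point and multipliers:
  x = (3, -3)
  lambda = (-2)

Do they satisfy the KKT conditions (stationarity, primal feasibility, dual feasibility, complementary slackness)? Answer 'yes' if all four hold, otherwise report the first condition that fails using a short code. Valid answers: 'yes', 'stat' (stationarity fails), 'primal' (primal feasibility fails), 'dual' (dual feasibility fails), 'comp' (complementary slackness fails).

Gradient of f: grad f(x) = Q x + c = (-6, 2)
Constraint values g_i(x) = a_i^T x - b_i:
  g_1((3, -3)) = 0
Stationarity residual: grad f(x) + sum_i lambda_i a_i = (0, 0)
  -> stationarity OK
Primal feasibility (all g_i <= 0): OK
Dual feasibility (all lambda_i >= 0): FAILS
Complementary slackness (lambda_i * g_i(x) = 0 for all i): OK

Verdict: the first failing condition is dual_feasibility -> dual.

dual


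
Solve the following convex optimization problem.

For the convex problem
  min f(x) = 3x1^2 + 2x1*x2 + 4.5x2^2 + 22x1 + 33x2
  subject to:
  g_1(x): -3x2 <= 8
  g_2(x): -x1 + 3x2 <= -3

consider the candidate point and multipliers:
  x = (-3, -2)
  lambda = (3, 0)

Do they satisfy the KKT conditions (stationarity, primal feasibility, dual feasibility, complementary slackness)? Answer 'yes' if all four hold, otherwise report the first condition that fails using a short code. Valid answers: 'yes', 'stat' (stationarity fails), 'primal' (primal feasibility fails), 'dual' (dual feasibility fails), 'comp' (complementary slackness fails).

Gradient of f: grad f(x) = Q x + c = (0, 9)
Constraint values g_i(x) = a_i^T x - b_i:
  g_1((-3, -2)) = -2
  g_2((-3, -2)) = 0
Stationarity residual: grad f(x) + sum_i lambda_i a_i = (0, 0)
  -> stationarity OK
Primal feasibility (all g_i <= 0): OK
Dual feasibility (all lambda_i >= 0): OK
Complementary slackness (lambda_i * g_i(x) = 0 for all i): FAILS

Verdict: the first failing condition is complementary_slackness -> comp.

comp


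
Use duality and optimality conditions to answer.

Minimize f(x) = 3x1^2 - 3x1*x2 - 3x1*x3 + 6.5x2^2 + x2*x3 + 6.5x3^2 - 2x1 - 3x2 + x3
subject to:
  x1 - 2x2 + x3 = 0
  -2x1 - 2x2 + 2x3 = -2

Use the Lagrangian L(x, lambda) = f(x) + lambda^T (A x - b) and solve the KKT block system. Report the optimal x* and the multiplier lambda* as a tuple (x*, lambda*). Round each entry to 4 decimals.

Form the Lagrangian:
  L(x, lambda) = (1/2) x^T Q x + c^T x + lambda^T (A x - b)
Stationarity (grad_x L = 0): Q x + c + A^T lambda = 0.
Primal feasibility: A x = b.

This gives the KKT block system:
  [ Q   A^T ] [ x     ]   [-c ]
  [ A    0  ] [ lambda ] = [ b ]

Solving the linear system:
  x*      = (0.6815, 0.3631, 0.0446)
  lambda* = (-0.3822, 0.242)
  f(x*)   = -0.9618

x* = (0.6815, 0.3631, 0.0446), lambda* = (-0.3822, 0.242)


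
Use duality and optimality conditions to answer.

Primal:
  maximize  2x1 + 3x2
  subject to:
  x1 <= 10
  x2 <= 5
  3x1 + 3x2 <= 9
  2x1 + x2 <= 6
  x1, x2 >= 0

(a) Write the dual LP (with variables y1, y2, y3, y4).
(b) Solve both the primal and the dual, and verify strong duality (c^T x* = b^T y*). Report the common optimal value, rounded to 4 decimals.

The standard primal-dual pair for 'max c^T x s.t. A x <= b, x >= 0' is:
  Dual:  min b^T y  s.t.  A^T y >= c,  y >= 0.

So the dual LP is:
  minimize  10y1 + 5y2 + 9y3 + 6y4
  subject to:
    y1 + 3y3 + 2y4 >= 2
    y2 + 3y3 + y4 >= 3
    y1, y2, y3, y4 >= 0

Solving the primal: x* = (0, 3).
  primal value c^T x* = 9.
Solving the dual: y* = (0, 0, 1, 0).
  dual value b^T y* = 9.
Strong duality: c^T x* = b^T y*. Confirmed.

9
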